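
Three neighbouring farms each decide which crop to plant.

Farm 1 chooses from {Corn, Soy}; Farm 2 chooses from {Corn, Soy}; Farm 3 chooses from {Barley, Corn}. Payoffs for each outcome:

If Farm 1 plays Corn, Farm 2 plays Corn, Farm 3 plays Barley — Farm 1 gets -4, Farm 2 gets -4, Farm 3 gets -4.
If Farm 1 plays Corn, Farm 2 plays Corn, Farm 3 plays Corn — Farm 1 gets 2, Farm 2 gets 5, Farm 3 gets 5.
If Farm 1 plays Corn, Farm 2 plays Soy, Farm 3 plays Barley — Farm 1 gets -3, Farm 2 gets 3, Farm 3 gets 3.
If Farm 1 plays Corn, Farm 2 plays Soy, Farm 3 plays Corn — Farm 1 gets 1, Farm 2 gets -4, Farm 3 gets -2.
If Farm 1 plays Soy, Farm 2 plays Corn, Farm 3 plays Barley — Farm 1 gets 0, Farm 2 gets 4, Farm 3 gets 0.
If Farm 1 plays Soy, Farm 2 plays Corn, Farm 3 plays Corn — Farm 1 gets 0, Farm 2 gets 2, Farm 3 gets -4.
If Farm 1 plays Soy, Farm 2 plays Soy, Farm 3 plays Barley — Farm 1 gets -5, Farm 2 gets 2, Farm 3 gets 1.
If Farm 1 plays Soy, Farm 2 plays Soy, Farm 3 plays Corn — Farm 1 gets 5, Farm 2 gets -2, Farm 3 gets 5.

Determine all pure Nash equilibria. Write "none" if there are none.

(Corn, Corn, Corn); (Corn, Soy, Barley); (Soy, Corn, Barley)

(Corn, Corn, Barley): Farm 1 can switch to Soy (-4 → 0). Not NE.
(Corn, Corn, Corn): Farm 1 gets 2, best alternative 0; Farm 2 gets 5, best alternative -4; Farm 3 gets 5, best alternative -4. No profitable deviation — NE.
(Corn, Soy, Barley): Farm 1 gets -3, best alternative -5; Farm 2 gets 3, best alternative -4; Farm 3 gets 3, best alternative -2. No profitable deviation — NE.
(Corn, Soy, Corn): Farm 1 can switch to Soy (1 → 5). Not NE.
(Soy, Corn, Barley): Farm 1 gets 0, best alternative -4; Farm 2 gets 4, best alternative 2; Farm 3 gets 0, best alternative -4. No profitable deviation — NE.
(Soy, Corn, Corn): Farm 1 can switch to Corn (0 → 2). Not NE.
(Soy, Soy, Barley): Farm 1 can switch to Corn (-5 → -3). Not NE.
(Soy, Soy, Corn): Farm 2 can switch to Corn (-2 → 2). Not NE.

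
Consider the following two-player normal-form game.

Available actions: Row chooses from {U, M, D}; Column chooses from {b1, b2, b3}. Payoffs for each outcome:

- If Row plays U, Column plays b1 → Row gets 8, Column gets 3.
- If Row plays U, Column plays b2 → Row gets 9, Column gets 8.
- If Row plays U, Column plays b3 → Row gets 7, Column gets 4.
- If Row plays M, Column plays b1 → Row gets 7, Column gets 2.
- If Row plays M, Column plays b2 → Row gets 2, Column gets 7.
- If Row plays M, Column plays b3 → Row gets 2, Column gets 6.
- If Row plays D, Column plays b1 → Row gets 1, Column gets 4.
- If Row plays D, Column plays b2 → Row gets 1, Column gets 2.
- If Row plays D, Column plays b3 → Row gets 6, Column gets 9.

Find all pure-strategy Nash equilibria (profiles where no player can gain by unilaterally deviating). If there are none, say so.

(U, b1): Column can switch to b2 (3 → 8). Not NE.
(U, b2): Row gets 9, best alternative 2; Column gets 8, best alternative 4. No profitable deviation — NE.
(U, b3): Column can switch to b2 (4 → 8). Not NE.
(M, b1): Row can switch to U (7 → 8). Not NE.
(M, b2): Row can switch to U (2 → 9). Not NE.
(M, b3): Row can switch to U (2 → 7). Not NE.
(D, b1): Row can switch to U (1 → 8). Not NE.
(D, b2): Row can switch to U (1 → 9). Not NE.
(D, b3): Row can switch to U (6 → 7). Not NE.

The unique pure-strategy Nash equilibrium is (U, b2).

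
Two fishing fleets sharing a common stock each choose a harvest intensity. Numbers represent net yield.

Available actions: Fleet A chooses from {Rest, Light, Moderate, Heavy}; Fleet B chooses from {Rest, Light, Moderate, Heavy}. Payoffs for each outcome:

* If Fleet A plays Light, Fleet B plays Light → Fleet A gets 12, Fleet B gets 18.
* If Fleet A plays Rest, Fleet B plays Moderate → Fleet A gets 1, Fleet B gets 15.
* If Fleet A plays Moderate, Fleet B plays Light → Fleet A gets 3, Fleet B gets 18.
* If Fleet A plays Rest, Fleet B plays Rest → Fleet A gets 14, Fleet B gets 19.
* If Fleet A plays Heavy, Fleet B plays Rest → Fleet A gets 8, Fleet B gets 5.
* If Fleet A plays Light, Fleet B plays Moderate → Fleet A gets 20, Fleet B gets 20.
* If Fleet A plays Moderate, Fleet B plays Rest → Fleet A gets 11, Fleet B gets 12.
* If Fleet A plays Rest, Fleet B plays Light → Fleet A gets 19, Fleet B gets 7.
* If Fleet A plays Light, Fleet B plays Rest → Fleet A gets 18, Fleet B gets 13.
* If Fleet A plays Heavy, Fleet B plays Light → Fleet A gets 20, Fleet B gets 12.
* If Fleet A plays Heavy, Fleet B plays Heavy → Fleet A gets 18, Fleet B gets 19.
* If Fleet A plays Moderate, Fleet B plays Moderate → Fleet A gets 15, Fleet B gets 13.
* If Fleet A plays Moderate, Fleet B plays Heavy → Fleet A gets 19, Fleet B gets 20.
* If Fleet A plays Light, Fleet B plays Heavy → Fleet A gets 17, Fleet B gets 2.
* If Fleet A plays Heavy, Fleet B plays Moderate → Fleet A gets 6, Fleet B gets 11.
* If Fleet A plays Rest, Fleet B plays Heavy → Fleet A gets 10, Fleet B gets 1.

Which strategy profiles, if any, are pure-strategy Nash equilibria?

(Rest, Rest): Fleet A can switch to Light (14 → 18). Not NE.
(Rest, Light): Fleet A can switch to Heavy (19 → 20). Not NE.
(Rest, Moderate): Fleet A can switch to Light (1 → 20). Not NE.
(Rest, Heavy): Fleet A can switch to Light (10 → 17). Not NE.
(Light, Rest): Fleet B can switch to Light (13 → 18). Not NE.
(Light, Light): Fleet A can switch to Rest (12 → 19). Not NE.
(Light, Moderate): Fleet A gets 20, best alternative 15; Fleet B gets 20, best alternative 18. No profitable deviation — NE.
(Light, Heavy): Fleet A can switch to Moderate (17 → 19). Not NE.
(Moderate, Rest): Fleet A can switch to Rest (11 → 14). Not NE.
(Moderate, Light): Fleet A can switch to Rest (3 → 19). Not NE.
(Moderate, Moderate): Fleet A can switch to Light (15 → 20). Not NE.
(Moderate, Heavy): Fleet A gets 19, best alternative 18; Fleet B gets 20, best alternative 18. No profitable deviation — NE.
(Heavy, Rest): Fleet A can switch to Rest (8 → 14). Not NE.
(Heavy, Light): Fleet B can switch to Heavy (12 → 19). Not NE.
(The remaining 2 profiles each have a profitable deviation by the same check.)

The pure Nash equilibria are (Light, Moderate) and (Moderate, Heavy).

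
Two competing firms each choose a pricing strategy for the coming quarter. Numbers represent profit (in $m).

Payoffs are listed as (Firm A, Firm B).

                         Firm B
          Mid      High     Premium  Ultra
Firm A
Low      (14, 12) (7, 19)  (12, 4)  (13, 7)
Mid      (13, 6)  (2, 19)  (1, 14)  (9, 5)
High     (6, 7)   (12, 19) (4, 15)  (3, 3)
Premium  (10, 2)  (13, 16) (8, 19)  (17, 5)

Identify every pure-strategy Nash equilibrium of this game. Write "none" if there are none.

Check each profile: it is a Nash equilibrium iff no player can strictly gain by switching unilaterally.
(Low, Mid): Firm B can switch to High (12 → 19). Not NE.
(Low, High): Firm A can switch to High (7 → 12). Not NE.
(Low, Premium): Firm B can switch to Mid (4 → 12). Not NE.
(Low, Ultra): Firm A can switch to Premium (13 → 17). Not NE.
(Mid, Mid): Firm A can switch to Low (13 → 14). Not NE.
(Mid, High): Firm A can switch to Low (2 → 7). Not NE.
(Mid, Premium): Firm A can switch to Low (1 → 12). Not NE.
(Mid, Ultra): Firm A can switch to Low (9 → 13). Not NE.
(High, Mid): Firm A can switch to Low (6 → 14). Not NE.
(High, High): Firm A can switch to Premium (12 → 13). Not NE.
(The remaining 6 profiles each have a profitable deviation by the same check.)

No pure-strategy Nash equilibrium.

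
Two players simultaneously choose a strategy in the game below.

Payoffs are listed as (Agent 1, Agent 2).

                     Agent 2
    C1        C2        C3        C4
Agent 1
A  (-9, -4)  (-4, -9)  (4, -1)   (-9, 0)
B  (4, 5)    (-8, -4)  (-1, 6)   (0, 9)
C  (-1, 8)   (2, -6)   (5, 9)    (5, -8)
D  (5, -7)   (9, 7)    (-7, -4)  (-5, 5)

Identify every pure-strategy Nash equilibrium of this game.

The pure Nash equilibria are (C, C3); (D, C2).

Agent 1 against C1: payoffs -9, 4, -1, 5 → best response D.
Agent 1 against C2: payoffs -4, -8, 2, 9 → best response D.
Agent 1 against C3: payoffs 4, -1, 5, -7 → best response C.
Agent 1 against C4: payoffs -9, 0, 5, -5 → best response C.
Agent 2 against A: payoffs -4, -9, -1, 0 → best response C4.
Agent 2 against B: payoffs 5, -4, 6, 9 → best response C4.
Agent 2 against C: payoffs 8, -6, 9, -8 → best response C3.
Agent 2 against D: payoffs -7, 7, -4, 5 → best response C2.
Mutual best responses: (C, C3); (D, C2).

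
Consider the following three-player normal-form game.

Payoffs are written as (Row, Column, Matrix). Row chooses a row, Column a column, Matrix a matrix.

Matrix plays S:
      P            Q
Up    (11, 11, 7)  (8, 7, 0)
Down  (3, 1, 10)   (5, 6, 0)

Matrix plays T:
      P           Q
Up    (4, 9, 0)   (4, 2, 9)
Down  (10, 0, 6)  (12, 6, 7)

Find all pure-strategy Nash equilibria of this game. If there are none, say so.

The pure Nash equilibria are (Up, P, S) and (Down, Q, T).

(Up, P, S): Row gets 11, best alternative 3; Column gets 11, best alternative 7; Matrix gets 7, best alternative 0. No profitable deviation — NE.
(Up, P, T): Row can switch to Down (4 → 10). Not NE.
(Up, Q, S): Column can switch to P (7 → 11). Not NE.
(Up, Q, T): Row can switch to Down (4 → 12). Not NE.
(Down, P, S): Row can switch to Up (3 → 11). Not NE.
(Down, P, T): Column can switch to Q (0 → 6). Not NE.
(Down, Q, S): Row can switch to Up (5 → 8). Not NE.
(Down, Q, T): Row gets 12, best alternative 4; Column gets 6, best alternative 0; Matrix gets 7, best alternative 0. No profitable deviation — NE.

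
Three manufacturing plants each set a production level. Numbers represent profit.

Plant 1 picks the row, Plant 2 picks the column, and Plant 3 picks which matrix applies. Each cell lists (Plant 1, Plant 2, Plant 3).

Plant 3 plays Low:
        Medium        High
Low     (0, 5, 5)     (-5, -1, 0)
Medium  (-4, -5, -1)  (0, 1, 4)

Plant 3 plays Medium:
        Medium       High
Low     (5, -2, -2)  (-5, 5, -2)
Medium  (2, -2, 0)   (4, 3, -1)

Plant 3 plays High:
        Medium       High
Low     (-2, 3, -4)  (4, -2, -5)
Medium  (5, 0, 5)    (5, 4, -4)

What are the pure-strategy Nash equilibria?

The pure Nash equilibria are (Low, Medium, Low); (Medium, High, Low).

Plant 1 against (Medium, Low): payoffs 0, -4 → best response Low.
Plant 1 against (Medium, Medium): payoffs 5, 2 → best response Low.
Plant 1 against (Medium, High): payoffs -2, 5 → best response Medium.
Plant 1 against (High, Low): payoffs -5, 0 → best response Medium.
Plant 1 against (High, Medium): payoffs -5, 4 → best response Medium.
Plant 1 against (High, High): payoffs 4, 5 → best response Medium.
Plant 2 against (Low, Low): payoffs 5, -1 → best response Medium.
Plant 2 against (Low, Medium): payoffs -2, 5 → best response High.
Plant 2 against (Low, High): payoffs 3, -2 → best response Medium.
Plant 2 against (Medium, Low): payoffs -5, 1 → best response High.
Plant 2 against (Medium, Medium): payoffs -2, 3 → best response High.
Plant 2 against (Medium, High): payoffs 0, 4 → best response High.
Plant 3 against (Low, Medium): payoffs 5, -2, -4 → best response Low.
Plant 3 against (Low, High): payoffs 0, -2, -5 → best response Low.
Plant 3 against (Medium, Medium): payoffs -1, 0, 5 → best response High.
Plant 3 against (Medium, High): payoffs 4, -1, -4 → best response Low.
Mutual best responses: (Low, Medium, Low); (Medium, High, Low).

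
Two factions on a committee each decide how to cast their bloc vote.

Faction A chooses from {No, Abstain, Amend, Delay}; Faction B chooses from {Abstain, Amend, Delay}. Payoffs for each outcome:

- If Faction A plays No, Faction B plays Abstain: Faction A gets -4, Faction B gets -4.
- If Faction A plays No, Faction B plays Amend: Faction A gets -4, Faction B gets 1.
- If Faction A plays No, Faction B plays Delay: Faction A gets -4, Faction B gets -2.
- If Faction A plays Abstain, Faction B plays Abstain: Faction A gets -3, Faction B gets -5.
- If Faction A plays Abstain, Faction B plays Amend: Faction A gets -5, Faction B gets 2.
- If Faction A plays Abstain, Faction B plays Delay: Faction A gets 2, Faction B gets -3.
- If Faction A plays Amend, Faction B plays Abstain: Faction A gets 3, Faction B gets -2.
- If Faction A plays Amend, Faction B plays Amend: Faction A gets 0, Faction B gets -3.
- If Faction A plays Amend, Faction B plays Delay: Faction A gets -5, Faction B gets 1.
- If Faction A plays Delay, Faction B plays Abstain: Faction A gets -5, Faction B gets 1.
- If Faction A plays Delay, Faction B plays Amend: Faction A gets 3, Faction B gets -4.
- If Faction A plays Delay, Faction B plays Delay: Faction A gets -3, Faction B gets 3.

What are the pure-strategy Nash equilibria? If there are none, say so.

No pure-strategy Nash equilibrium.

Mark each player's best response to every combination of opponents' strategies; a profile where every player is best-responding is a pure Nash equilibrium.
Faction A against Abstain: payoffs -4, -3, 3, -5 → best response Amend.
Faction A against Amend: payoffs -4, -5, 0, 3 → best response Delay.
Faction A against Delay: payoffs -4, 2, -5, -3 → best response Abstain.
Faction B against No: payoffs -4, 1, -2 → best response Amend.
Faction B against Abstain: payoffs -5, 2, -3 → best response Amend.
Faction B against Amend: payoffs -2, -3, 1 → best response Delay.
Faction B against Delay: payoffs 1, -4, 3 → best response Delay.
No profile is a mutual best response for all players.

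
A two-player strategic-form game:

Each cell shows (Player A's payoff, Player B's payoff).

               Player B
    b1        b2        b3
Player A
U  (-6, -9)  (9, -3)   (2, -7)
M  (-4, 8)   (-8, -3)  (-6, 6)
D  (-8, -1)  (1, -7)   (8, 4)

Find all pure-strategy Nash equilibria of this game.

Pure-strategy Nash equilibria: (U, b2) and (M, b1) and (D, b3)

Mark each player's best response to every combination of opponents' strategies; a profile where every player is best-responding is a pure Nash equilibrium.
Player A against b1: payoffs -6, -4, -8 → best response M.
Player A against b2: payoffs 9, -8, 1 → best response U.
Player A against b3: payoffs 2, -6, 8 → best response D.
Player B against U: payoffs -9, -3, -7 → best response b2.
Player B against M: payoffs 8, -3, 6 → best response b1.
Player B against D: payoffs -1, -7, 4 → best response b3.
Mutual best responses: (U, b2); (M, b1); (D, b3).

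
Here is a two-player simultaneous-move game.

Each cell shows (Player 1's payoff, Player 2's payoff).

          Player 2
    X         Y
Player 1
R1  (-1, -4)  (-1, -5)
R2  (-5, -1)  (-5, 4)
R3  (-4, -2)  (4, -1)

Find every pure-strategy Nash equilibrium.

Mark each player's best response to every combination of opponents' strategies; a profile where every player is best-responding is a pure Nash equilibrium.
Player 1 against X: payoffs -1, -5, -4 → best response R1.
Player 1 against Y: payoffs -1, -5, 4 → best response R3.
Player 2 against R1: payoffs -4, -5 → best response X.
Player 2 against R2: payoffs -1, 4 → best response Y.
Player 2 against R3: payoffs -2, -1 → best response Y.
Mutual best responses: (R1, X); (R3, Y).

(R1, X), (R3, Y)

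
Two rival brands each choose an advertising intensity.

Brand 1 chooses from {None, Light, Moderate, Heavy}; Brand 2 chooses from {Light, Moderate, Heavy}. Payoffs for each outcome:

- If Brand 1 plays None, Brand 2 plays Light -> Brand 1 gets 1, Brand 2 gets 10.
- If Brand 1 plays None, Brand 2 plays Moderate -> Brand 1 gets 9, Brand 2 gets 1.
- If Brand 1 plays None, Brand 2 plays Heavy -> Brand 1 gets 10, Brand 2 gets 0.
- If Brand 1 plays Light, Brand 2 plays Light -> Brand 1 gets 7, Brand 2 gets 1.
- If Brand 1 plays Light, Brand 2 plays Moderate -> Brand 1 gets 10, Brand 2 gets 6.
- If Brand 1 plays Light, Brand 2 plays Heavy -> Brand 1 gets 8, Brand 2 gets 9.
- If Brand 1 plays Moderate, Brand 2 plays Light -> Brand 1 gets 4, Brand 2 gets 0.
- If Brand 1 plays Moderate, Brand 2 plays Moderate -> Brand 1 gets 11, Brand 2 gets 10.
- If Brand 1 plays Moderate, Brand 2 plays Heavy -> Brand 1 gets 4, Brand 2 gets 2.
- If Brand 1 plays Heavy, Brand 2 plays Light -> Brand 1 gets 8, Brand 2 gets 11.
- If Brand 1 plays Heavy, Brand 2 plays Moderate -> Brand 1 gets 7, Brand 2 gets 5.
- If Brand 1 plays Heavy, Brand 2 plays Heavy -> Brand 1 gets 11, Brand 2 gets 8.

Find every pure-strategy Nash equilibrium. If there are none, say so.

(Moderate, Moderate); (Heavy, Light)

For each player, find the best response to each opponent profile; mutual best responses are the pure NE.
Brand 1 against Light: payoffs 1, 7, 4, 8 → best response Heavy.
Brand 1 against Moderate: payoffs 9, 10, 11, 7 → best response Moderate.
Brand 1 against Heavy: payoffs 10, 8, 4, 11 → best response Heavy.
Brand 2 against None: payoffs 10, 1, 0 → best response Light.
Brand 2 against Light: payoffs 1, 6, 9 → best response Heavy.
Brand 2 against Moderate: payoffs 0, 10, 2 → best response Moderate.
Brand 2 against Heavy: payoffs 11, 5, 8 → best response Light.
Mutual best responses: (Moderate, Moderate); (Heavy, Light).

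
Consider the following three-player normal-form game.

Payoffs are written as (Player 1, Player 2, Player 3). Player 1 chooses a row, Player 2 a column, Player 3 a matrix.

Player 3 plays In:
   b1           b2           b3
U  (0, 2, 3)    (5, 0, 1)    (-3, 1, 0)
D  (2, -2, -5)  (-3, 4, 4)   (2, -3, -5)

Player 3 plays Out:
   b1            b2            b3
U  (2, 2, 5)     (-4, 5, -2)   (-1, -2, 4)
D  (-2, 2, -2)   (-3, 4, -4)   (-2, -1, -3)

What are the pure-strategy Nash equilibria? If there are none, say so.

Mark each player's best response to every combination of opponents' strategies; a profile where every player is best-responding is a pure Nash equilibrium.
Player 1 against (b1, In): payoffs 0, 2 → best response D.
Player 1 against (b1, Out): payoffs 2, -2 → best response U.
Player 1 against (b2, In): payoffs 5, -3 → best response U.
Player 1 against (b2, Out): payoffs -4, -3 → best response D.
Player 1 against (b3, In): payoffs -3, 2 → best response D.
Player 1 against (b3, Out): payoffs -1, -2 → best response U.
Player 2 against (U, In): payoffs 2, 0, 1 → best response b1.
Player 2 against (U, Out): payoffs 2, 5, -2 → best response b2.
Player 2 against (D, In): payoffs -2, 4, -3 → best response b2.
Player 2 against (D, Out): payoffs 2, 4, -1 → best response b2.
Player 3 against (U, b1): payoffs 3, 5 → best response Out.
Player 3 against (U, b2): payoffs 1, -2 → best response In.
Player 3 against (U, b3): payoffs 0, 4 → best response Out.
Player 3 against (D, b1): payoffs -5, -2 → best response Out.
Player 3 against (D, b2): payoffs 4, -4 → best response In.
Player 3 against (D, b3): payoffs -5, -3 → best response Out.
No profile is a mutual best response for all players.

No pure-strategy Nash equilibrium.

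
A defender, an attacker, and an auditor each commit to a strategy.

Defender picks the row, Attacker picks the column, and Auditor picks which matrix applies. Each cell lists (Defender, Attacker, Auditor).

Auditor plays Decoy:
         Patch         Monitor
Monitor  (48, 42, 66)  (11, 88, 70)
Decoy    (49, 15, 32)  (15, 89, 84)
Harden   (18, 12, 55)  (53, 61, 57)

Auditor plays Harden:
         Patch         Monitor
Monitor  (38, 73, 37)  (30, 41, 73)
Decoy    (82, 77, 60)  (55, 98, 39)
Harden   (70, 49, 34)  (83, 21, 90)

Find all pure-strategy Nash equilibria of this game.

This game has no pure Nash equilibrium.

Defender against (Patch, Decoy): payoffs 48, 49, 18 → best response Decoy.
Defender against (Patch, Harden): payoffs 38, 82, 70 → best response Decoy.
Defender against (Monitor, Decoy): payoffs 11, 15, 53 → best response Harden.
Defender against (Monitor, Harden): payoffs 30, 55, 83 → best response Harden.
Attacker against (Monitor, Decoy): payoffs 42, 88 → best response Monitor.
Attacker against (Monitor, Harden): payoffs 73, 41 → best response Patch.
Attacker against (Decoy, Decoy): payoffs 15, 89 → best response Monitor.
Attacker against (Decoy, Harden): payoffs 77, 98 → best response Monitor.
Attacker against (Harden, Decoy): payoffs 12, 61 → best response Monitor.
Attacker against (Harden, Harden): payoffs 49, 21 → best response Patch.
Auditor against (Monitor, Patch): payoffs 66, 37 → best response Decoy.
Auditor against (Monitor, Monitor): payoffs 70, 73 → best response Harden.
Auditor against (Decoy, Patch): payoffs 32, 60 → best response Harden.
Auditor against (Decoy, Monitor): payoffs 84, 39 → best response Decoy.
Auditor against (Harden, Patch): payoffs 55, 34 → best response Decoy.
Auditor against (Harden, Monitor): payoffs 57, 90 → best response Harden.
No profile is a mutual best response for all players.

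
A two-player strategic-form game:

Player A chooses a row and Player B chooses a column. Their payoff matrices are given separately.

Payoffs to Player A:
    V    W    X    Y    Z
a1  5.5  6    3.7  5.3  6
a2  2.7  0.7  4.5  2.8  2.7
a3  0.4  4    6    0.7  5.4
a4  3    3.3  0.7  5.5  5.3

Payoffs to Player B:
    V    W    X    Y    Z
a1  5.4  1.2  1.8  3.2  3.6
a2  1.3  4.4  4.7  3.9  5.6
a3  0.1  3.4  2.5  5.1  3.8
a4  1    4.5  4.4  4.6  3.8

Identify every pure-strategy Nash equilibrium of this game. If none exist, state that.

The pure Nash equilibria are (a1, V), (a4, Y).

For each player, find the best response to each opponent profile; mutual best responses are the pure NE.
Player A against V: payoffs 5.5, 2.7, 0.4, 3 → best response a1.
Player A against W: payoffs 6, 0.7, 4, 3.3 → best response a1.
Player A against X: payoffs 3.7, 4.5, 6, 0.7 → best response a3.
Player A against Y: payoffs 5.3, 2.8, 0.7, 5.5 → best response a4.
Player A against Z: payoffs 6, 2.7, 5.4, 5.3 → best response a1.
Player B against a1: payoffs 5.4, 1.2, 1.8, 3.2, 3.6 → best response V.
Player B against a2: payoffs 1.3, 4.4, 4.7, 3.9, 5.6 → best response Z.
Player B against a3: payoffs 0.1, 3.4, 2.5, 5.1, 3.8 → best response Y.
Player B against a4: payoffs 1, 4.5, 4.4, 4.6, 3.8 → best response Y.
Mutual best responses: (a1, V); (a4, Y).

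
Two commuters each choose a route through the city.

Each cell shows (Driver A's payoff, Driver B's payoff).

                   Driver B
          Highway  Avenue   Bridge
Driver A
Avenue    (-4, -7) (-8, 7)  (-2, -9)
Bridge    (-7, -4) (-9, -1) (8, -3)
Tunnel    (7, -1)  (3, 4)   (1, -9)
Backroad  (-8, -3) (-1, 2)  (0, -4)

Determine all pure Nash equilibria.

The unique pure-strategy Nash equilibrium is (Tunnel, Avenue).

Driver A against Highway: payoffs -4, -7, 7, -8 → best response Tunnel.
Driver A against Avenue: payoffs -8, -9, 3, -1 → best response Tunnel.
Driver A against Bridge: payoffs -2, 8, 1, 0 → best response Bridge.
Driver B against Avenue: payoffs -7, 7, -9 → best response Avenue.
Driver B against Bridge: payoffs -4, -1, -3 → best response Avenue.
Driver B against Tunnel: payoffs -1, 4, -9 → best response Avenue.
Driver B against Backroad: payoffs -3, 2, -4 → best response Avenue.
Mutual best responses: (Tunnel, Avenue).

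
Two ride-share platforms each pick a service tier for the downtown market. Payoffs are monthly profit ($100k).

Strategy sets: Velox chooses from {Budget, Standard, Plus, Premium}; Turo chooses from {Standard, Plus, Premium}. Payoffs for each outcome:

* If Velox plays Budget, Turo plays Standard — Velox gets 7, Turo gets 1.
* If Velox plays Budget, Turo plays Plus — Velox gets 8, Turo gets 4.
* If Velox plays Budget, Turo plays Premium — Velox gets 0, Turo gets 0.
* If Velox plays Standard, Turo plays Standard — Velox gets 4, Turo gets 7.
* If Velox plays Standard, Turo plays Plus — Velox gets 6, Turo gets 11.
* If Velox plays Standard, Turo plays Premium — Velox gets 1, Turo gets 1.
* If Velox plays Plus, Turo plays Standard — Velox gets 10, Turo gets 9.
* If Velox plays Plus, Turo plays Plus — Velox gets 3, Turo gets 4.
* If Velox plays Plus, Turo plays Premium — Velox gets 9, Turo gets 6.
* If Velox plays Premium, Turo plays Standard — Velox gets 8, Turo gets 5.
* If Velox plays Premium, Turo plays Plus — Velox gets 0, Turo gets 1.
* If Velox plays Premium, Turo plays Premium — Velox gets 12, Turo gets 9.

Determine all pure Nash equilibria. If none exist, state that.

The pure Nash equilibria are (Budget, Plus) and (Plus, Standard) and (Premium, Premium).

Velox against Standard: payoffs 7, 4, 10, 8 → best response Plus.
Velox against Plus: payoffs 8, 6, 3, 0 → best response Budget.
Velox against Premium: payoffs 0, 1, 9, 12 → best response Premium.
Turo against Budget: payoffs 1, 4, 0 → best response Plus.
Turo against Standard: payoffs 7, 11, 1 → best response Plus.
Turo against Plus: payoffs 9, 4, 6 → best response Standard.
Turo against Premium: payoffs 5, 1, 9 → best response Premium.
Mutual best responses: (Budget, Plus); (Plus, Standard); (Premium, Premium).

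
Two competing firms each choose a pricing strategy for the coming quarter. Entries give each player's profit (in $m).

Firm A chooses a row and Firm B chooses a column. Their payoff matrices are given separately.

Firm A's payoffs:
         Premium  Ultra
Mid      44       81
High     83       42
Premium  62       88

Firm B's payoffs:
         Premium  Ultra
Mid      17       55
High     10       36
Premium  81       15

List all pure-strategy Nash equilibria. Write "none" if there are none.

No pure-strategy Nash equilibrium.

Mark each player's best response to every combination of opponents' strategies; a profile where every player is best-responding is a pure Nash equilibrium.
Firm A against Premium: payoffs 44, 83, 62 → best response High.
Firm A against Ultra: payoffs 81, 42, 88 → best response Premium.
Firm B against Mid: payoffs 17, 55 → best response Ultra.
Firm B against High: payoffs 10, 36 → best response Ultra.
Firm B against Premium: payoffs 81, 15 → best response Premium.
No profile is a mutual best response for all players.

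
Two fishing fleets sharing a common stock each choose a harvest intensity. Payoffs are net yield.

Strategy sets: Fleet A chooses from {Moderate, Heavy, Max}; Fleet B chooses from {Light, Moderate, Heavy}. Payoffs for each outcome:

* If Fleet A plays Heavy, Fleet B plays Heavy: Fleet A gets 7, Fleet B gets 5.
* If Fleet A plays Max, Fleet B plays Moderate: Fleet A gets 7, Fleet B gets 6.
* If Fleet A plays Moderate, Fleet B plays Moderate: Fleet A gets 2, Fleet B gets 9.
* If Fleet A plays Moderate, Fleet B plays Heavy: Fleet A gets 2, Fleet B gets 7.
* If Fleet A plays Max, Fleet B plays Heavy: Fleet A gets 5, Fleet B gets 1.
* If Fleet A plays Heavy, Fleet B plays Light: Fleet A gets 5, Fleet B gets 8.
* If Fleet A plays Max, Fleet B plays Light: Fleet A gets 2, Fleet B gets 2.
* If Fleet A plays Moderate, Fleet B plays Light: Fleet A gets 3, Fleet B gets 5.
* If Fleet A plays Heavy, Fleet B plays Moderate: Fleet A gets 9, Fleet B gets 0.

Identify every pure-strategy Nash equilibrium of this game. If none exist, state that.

Pure NE: (Heavy, Light)

Mark each player's best response to every combination of opponents' strategies; a profile where every player is best-responding is a pure Nash equilibrium.
Fleet A against Light: payoffs 3, 5, 2 → best response Heavy.
Fleet A against Moderate: payoffs 2, 9, 7 → best response Heavy.
Fleet A against Heavy: payoffs 2, 7, 5 → best response Heavy.
Fleet B against Moderate: payoffs 5, 9, 7 → best response Moderate.
Fleet B against Heavy: payoffs 8, 0, 5 → best response Light.
Fleet B against Max: payoffs 2, 6, 1 → best response Moderate.
Mutual best responses: (Heavy, Light).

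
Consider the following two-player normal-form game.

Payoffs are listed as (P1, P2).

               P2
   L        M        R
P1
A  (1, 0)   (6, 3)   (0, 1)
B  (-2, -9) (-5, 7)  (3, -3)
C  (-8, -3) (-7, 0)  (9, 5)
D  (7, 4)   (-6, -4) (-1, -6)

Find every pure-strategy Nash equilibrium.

(A, M), (C, R), (D, L)

(A, L): P1 can switch to D (1 → 7). Not NE.
(A, M): P1 gets 6, best alternative -5; P2 gets 3, best alternative 1. No profitable deviation — NE.
(A, R): P1 can switch to B (0 → 3). Not NE.
(B, L): P1 can switch to A (-2 → 1). Not NE.
(B, M): P1 can switch to A (-5 → 6). Not NE.
(B, R): P1 can switch to C (3 → 9). Not NE.
(C, L): P1 can switch to A (-8 → 1). Not NE.
(C, M): P1 can switch to A (-7 → 6). Not NE.
(C, R): P1 gets 9, best alternative 3; P2 gets 5, best alternative 0. No profitable deviation — NE.
(D, L): P1 gets 7, best alternative 1; P2 gets 4, best alternative -4. No profitable deviation — NE.
(D, M): P1 can switch to A (-6 → 6). Not NE.
(The remaining 1 profile has a profitable deviation by the same check.)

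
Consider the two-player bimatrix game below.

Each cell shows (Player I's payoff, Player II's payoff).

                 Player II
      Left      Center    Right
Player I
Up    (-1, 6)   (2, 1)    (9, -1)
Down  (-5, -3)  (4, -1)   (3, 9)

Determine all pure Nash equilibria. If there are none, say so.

The unique pure-strategy Nash equilibrium is (Up, Left).

Player I against Left: payoffs -1, -5 → best response Up.
Player I against Center: payoffs 2, 4 → best response Down.
Player I against Right: payoffs 9, 3 → best response Up.
Player II against Up: payoffs 6, 1, -1 → best response Left.
Player II against Down: payoffs -3, -1, 9 → best response Right.
Mutual best responses: (Up, Left).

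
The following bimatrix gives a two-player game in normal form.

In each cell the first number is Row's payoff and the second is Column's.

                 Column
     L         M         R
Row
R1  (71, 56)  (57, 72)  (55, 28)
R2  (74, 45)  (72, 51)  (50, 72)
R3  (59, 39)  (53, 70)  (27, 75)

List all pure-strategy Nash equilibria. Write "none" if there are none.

Row against L: payoffs 71, 74, 59 → best response R2.
Row against M: payoffs 57, 72, 53 → best response R2.
Row against R: payoffs 55, 50, 27 → best response R1.
Column against R1: payoffs 56, 72, 28 → best response M.
Column against R2: payoffs 45, 51, 72 → best response R.
Column against R3: payoffs 39, 70, 75 → best response R.
No profile is a mutual best response for all players.

none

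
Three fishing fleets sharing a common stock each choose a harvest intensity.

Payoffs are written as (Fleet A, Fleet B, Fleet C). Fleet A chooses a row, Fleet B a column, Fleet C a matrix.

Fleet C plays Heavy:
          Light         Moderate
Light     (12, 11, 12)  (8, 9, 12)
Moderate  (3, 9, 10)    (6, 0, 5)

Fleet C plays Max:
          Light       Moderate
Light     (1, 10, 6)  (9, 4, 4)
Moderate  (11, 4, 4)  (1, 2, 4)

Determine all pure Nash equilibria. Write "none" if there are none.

The unique pure-strategy Nash equilibrium is (Light, Light, Heavy).

For each strategy profile, look for a profitable unilateral deviation.
(Light, Light, Heavy): Fleet A gets 12, best alternative 3; Fleet B gets 11, best alternative 9; Fleet C gets 12, best alternative 6. No profitable deviation — NE.
(Light, Light, Max): Fleet A can switch to Moderate (1 → 11). Not NE.
(Light, Moderate, Heavy): Fleet B can switch to Light (9 → 11). Not NE.
(Light, Moderate, Max): Fleet B can switch to Light (4 → 10). Not NE.
(Moderate, Light, Heavy): Fleet A can switch to Light (3 → 12). Not NE.
(Moderate, Light, Max): Fleet C can switch to Heavy (4 → 10). Not NE.
(Moderate, Moderate, Heavy): Fleet A can switch to Light (6 → 8). Not NE.
(Moderate, Moderate, Max): Fleet A can switch to Light (1 → 9). Not NE.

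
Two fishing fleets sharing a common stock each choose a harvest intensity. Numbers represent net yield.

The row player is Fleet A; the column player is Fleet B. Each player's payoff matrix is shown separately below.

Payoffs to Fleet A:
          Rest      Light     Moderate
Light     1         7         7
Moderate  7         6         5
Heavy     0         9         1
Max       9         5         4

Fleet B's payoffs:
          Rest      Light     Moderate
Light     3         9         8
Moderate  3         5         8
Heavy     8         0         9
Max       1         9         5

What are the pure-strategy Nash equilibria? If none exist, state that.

This game has no pure Nash equilibrium.

(Light, Rest): Fleet A can switch to Moderate (1 → 7). Not NE.
(Light, Light): Fleet A can switch to Heavy (7 → 9). Not NE.
(Light, Moderate): Fleet B can switch to Light (8 → 9). Not NE.
(Moderate, Rest): Fleet A can switch to Max (7 → 9). Not NE.
(Moderate, Light): Fleet A can switch to Light (6 → 7). Not NE.
(Moderate, Moderate): Fleet A can switch to Light (5 → 7). Not NE.
(Heavy, Rest): Fleet A can switch to Light (0 → 1). Not NE.
(Heavy, Light): Fleet B can switch to Rest (0 → 8). Not NE.
(The remaining 4 profiles each have a profitable deviation by the same check.)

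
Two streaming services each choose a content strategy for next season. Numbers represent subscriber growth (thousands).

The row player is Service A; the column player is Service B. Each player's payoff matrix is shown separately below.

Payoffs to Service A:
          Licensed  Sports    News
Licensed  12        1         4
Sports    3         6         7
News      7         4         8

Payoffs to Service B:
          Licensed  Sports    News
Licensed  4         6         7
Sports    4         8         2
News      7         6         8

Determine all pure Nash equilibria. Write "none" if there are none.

Mark each player's best response to every combination of opponents' strategies; a profile where every player is best-responding is a pure Nash equilibrium.
Service A against Licensed: payoffs 12, 3, 7 → best response Licensed.
Service A against Sports: payoffs 1, 6, 4 → best response Sports.
Service A against News: payoffs 4, 7, 8 → best response News.
Service B against Licensed: payoffs 4, 6, 7 → best response News.
Service B against Sports: payoffs 4, 8, 2 → best response Sports.
Service B against News: payoffs 7, 6, 8 → best response News.
Mutual best responses: (Sports, Sports); (News, News).

(Sports, Sports), (News, News)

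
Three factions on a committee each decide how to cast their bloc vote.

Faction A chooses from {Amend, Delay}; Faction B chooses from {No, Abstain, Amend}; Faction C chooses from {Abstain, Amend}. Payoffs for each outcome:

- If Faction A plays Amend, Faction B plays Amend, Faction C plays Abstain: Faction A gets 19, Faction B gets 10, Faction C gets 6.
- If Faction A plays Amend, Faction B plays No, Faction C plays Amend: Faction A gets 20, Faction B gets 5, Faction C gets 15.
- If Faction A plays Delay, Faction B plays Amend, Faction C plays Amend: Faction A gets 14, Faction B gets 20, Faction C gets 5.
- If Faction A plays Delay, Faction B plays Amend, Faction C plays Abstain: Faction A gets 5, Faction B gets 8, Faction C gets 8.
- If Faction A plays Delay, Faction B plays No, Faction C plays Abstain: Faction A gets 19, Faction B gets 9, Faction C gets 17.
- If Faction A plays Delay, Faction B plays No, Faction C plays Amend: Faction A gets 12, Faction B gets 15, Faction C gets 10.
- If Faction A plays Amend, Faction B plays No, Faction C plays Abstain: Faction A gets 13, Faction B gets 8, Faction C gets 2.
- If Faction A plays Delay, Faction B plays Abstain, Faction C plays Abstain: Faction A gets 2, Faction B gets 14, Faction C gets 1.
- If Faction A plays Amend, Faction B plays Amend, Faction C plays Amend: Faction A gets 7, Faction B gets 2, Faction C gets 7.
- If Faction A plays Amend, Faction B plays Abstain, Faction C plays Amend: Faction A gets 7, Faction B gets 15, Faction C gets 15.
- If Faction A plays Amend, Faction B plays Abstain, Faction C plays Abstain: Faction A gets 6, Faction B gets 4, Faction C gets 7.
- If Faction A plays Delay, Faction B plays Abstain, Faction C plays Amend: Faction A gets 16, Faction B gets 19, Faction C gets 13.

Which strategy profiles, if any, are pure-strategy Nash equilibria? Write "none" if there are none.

Faction A against (No, Abstain): payoffs 13, 19 → best response Delay.
Faction A against (No, Amend): payoffs 20, 12 → best response Amend.
Faction A against (Abstain, Abstain): payoffs 6, 2 → best response Amend.
Faction A against (Abstain, Amend): payoffs 7, 16 → best response Delay.
Faction A against (Amend, Abstain): payoffs 19, 5 → best response Amend.
Faction A against (Amend, Amend): payoffs 7, 14 → best response Delay.
Faction B against (Amend, Abstain): payoffs 8, 4, 10 → best response Amend.
Faction B against (Amend, Amend): payoffs 5, 15, 2 → best response Abstain.
Faction B against (Delay, Abstain): payoffs 9, 14, 8 → best response Abstain.
Faction B against (Delay, Amend): payoffs 15, 19, 20 → best response Amend.
Faction C against (Amend, No): payoffs 2, 15 → best response Amend.
Faction C against (Amend, Abstain): payoffs 7, 15 → best response Amend.
Faction C against (Amend, Amend): payoffs 6, 7 → best response Amend.
Faction C against (Delay, No): payoffs 17, 10 → best response Abstain.
Faction C against (Delay, Abstain): payoffs 1, 13 → best response Amend.
Faction C against (Delay, Amend): payoffs 8, 5 → best response Abstain.
No profile is a mutual best response for all players.

No pure-strategy Nash equilibrium.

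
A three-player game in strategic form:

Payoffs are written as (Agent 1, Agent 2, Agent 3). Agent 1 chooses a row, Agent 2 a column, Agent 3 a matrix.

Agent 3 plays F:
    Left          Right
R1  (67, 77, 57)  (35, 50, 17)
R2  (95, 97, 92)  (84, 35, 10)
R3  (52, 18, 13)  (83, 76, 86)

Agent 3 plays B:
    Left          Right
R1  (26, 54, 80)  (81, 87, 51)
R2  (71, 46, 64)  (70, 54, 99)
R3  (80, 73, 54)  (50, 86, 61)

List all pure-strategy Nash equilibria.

(R1, Left, F): Agent 1 can switch to R2 (67 → 95). Not NE.
(R1, Left, B): Agent 1 can switch to R2 (26 → 71). Not NE.
(R1, Right, F): Agent 1 can switch to R2 (35 → 84). Not NE.
(R1, Right, B): Agent 1 gets 81, best alternative 70; Agent 2 gets 87, best alternative 54; Agent 3 gets 51, best alternative 17. No profitable deviation — NE.
(R2, Left, F): Agent 1 gets 95, best alternative 67; Agent 2 gets 97, best alternative 35; Agent 3 gets 92, best alternative 64. No profitable deviation — NE.
(R2, Left, B): Agent 1 can switch to R3 (71 → 80). Not NE.
(R2, Right, F): Agent 2 can switch to Left (35 → 97). Not NE.
(R2, Right, B): Agent 1 can switch to R1 (70 → 81). Not NE.
(R3, Left, F): Agent 1 can switch to R1 (52 → 67). Not NE.
(R3, Left, B): Agent 2 can switch to Right (73 → 86). Not NE.
(R3, Right, F): Agent 1 can switch to R2 (83 → 84). Not NE.
(R3, Right, B): Agent 1 can switch to R1 (50 → 81). Not NE.

The pure Nash equilibria are (R1, Right, B) and (R2, Left, F).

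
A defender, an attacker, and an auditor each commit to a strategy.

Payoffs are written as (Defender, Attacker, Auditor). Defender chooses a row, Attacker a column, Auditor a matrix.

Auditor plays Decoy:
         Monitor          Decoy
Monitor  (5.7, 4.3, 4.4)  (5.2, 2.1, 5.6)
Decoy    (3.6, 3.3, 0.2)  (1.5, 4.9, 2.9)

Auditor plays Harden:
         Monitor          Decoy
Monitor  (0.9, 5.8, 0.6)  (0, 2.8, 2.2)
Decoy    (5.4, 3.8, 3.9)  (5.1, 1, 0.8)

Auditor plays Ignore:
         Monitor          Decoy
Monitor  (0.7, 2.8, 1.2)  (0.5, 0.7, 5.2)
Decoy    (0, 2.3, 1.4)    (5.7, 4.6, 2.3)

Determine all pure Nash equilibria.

(Monitor, Monitor, Decoy): Defender gets 5.7, best alternative 3.6; Attacker gets 4.3, best alternative 2.1; Auditor gets 4.4, best alternative 1.2. No profitable deviation — NE.
(Monitor, Monitor, Harden): Defender can switch to Decoy (0.9 → 5.4). Not NE.
(Monitor, Monitor, Ignore): Auditor can switch to Decoy (1.2 → 4.4). Not NE.
(Monitor, Decoy, Decoy): Attacker can switch to Monitor (2.1 → 4.3). Not NE.
(Monitor, Decoy, Harden): Defender can switch to Decoy (0 → 5.1). Not NE.
(Monitor, Decoy, Ignore): Defender can switch to Decoy (0.5 → 5.7). Not NE.
(Decoy, Monitor, Decoy): Defender can switch to Monitor (3.6 → 5.7). Not NE.
(Decoy, Monitor, Harden): Defender gets 5.4, best alternative 0.9; Attacker gets 3.8, best alternative 1; Auditor gets 3.9, best alternative 1.4. No profitable deviation — NE.
(Decoy, Monitor, Ignore): Defender can switch to Monitor (0 → 0.7). Not NE.
(Decoy, Decoy, Decoy): Defender can switch to Monitor (1.5 → 5.2). Not NE.
(The remaining 2 profiles each have a profitable deviation by the same check.)

(Monitor, Monitor, Decoy); (Decoy, Monitor, Harden)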